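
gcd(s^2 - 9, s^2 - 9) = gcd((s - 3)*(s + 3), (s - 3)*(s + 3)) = s^2 - 9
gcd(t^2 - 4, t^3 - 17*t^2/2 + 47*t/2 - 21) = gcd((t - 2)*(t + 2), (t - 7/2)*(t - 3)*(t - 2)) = t - 2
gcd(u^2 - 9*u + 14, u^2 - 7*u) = u - 7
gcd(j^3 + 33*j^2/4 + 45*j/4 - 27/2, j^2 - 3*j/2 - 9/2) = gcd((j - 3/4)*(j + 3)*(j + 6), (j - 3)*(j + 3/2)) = 1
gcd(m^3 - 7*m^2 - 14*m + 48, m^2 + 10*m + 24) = 1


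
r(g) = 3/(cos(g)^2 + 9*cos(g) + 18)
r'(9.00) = 0.08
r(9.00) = 0.28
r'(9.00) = 0.08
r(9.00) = 0.28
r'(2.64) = 0.09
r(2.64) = 0.28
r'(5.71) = -0.03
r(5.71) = 0.11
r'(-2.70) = -0.08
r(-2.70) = 0.28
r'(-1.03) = -0.05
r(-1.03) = 0.13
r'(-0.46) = -0.02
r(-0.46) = 0.11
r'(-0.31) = -0.01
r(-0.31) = 0.11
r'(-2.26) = -0.11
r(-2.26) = 0.24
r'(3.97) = -0.11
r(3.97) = 0.24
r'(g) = 3*(2*sin(g)*cos(g) + 9*sin(g))/(cos(g)^2 + 9*cos(g) + 18)^2 = 3*(2*cos(g) + 9)*sin(g)/(cos(g)^2 + 9*cos(g) + 18)^2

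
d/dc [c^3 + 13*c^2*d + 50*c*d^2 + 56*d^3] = 3*c^2 + 26*c*d + 50*d^2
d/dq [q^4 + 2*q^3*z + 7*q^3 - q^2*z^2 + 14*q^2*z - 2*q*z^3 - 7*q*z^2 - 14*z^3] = 4*q^3 + 6*q^2*z + 21*q^2 - 2*q*z^2 + 28*q*z - 2*z^3 - 7*z^2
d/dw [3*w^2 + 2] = 6*w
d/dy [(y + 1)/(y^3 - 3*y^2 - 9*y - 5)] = 2*(2 - y)/(y^4 - 8*y^3 + 6*y^2 + 40*y + 25)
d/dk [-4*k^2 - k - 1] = -8*k - 1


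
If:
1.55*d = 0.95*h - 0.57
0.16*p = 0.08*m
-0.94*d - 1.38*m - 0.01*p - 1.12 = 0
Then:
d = -2.9468085106383*p - 1.19148936170213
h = -4.80795072788354*p - 1.34400895856663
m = 2.0*p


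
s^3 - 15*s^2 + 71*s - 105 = (s - 7)*(s - 5)*(s - 3)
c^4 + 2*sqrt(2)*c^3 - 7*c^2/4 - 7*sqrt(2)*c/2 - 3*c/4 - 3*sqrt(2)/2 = (c - 3/2)*(c + 1/2)*(c + 1)*(c + 2*sqrt(2))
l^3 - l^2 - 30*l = l*(l - 6)*(l + 5)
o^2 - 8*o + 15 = (o - 5)*(o - 3)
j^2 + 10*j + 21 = (j + 3)*(j + 7)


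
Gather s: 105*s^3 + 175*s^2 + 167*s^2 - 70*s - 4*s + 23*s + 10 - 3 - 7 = 105*s^3 + 342*s^2 - 51*s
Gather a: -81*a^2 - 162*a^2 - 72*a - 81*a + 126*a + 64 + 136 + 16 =-243*a^2 - 27*a + 216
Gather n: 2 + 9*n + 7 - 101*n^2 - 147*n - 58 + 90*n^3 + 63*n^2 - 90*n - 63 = 90*n^3 - 38*n^2 - 228*n - 112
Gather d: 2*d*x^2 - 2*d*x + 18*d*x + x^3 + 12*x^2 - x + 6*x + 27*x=d*(2*x^2 + 16*x) + x^3 + 12*x^2 + 32*x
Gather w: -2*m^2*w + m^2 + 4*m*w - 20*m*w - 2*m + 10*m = m^2 + 8*m + w*(-2*m^2 - 16*m)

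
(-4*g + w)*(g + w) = -4*g^2 - 3*g*w + w^2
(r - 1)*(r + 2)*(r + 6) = r^3 + 7*r^2 + 4*r - 12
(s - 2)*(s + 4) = s^2 + 2*s - 8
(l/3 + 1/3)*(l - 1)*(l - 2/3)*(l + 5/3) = l^4/3 + l^3/3 - 19*l^2/27 - l/3 + 10/27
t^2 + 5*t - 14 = (t - 2)*(t + 7)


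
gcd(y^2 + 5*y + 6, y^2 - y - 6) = y + 2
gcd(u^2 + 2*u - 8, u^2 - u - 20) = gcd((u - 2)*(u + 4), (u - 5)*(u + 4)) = u + 4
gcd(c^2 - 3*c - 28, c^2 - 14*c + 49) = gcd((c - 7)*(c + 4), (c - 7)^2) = c - 7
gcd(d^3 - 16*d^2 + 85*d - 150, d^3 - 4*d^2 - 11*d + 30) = d - 5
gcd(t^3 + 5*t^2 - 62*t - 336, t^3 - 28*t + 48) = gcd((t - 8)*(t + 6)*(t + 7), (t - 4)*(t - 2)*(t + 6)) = t + 6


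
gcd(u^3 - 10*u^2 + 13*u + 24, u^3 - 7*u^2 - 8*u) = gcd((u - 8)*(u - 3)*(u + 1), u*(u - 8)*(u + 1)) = u^2 - 7*u - 8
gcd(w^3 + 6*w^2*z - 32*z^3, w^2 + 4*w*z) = w + 4*z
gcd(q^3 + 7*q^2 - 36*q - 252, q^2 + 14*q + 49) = q + 7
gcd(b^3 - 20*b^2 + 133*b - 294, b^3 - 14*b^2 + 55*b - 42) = b^2 - 13*b + 42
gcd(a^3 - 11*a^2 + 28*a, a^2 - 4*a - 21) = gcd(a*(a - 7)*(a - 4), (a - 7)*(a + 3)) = a - 7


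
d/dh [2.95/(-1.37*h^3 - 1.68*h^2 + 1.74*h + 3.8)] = (12.1245*h^2 + 9.912*h - 5.133)/(1.37*h^3 + 1.68*h^2 - 1.74*h - 3.8)^2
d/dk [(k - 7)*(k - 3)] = 2*k - 10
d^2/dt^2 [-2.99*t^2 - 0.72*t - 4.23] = -5.98000000000000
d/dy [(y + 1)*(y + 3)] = 2*y + 4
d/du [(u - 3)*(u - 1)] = 2*u - 4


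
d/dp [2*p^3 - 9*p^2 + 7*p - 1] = 6*p^2 - 18*p + 7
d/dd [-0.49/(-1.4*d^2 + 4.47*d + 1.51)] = (2.1903 - 1.372*d)/(-1.4*d^2 + 4.47*d + 1.51)^2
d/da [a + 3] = 1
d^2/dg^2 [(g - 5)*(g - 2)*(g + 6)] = 6*g - 2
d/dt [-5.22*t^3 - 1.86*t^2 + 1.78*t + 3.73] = -15.66*t^2 - 3.72*t + 1.78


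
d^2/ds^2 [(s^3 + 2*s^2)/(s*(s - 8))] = 160/(s^3 - 24*s^2 + 192*s - 512)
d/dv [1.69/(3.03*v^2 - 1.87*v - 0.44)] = (3.1603 - 10.2414*v)/(-3.03*v^2 + 1.87*v + 0.44)^2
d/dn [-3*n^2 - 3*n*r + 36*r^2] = -6*n - 3*r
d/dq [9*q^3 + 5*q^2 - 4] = q*(27*q + 10)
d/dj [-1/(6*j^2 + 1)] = 12*j/(6*j^2 + 1)^2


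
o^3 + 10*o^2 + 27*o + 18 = (o + 1)*(o + 3)*(o + 6)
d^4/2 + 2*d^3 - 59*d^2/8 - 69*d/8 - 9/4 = (d/2 + 1/4)*(d - 3)*(d + 1/2)*(d + 6)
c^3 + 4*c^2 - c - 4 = (c - 1)*(c + 1)*(c + 4)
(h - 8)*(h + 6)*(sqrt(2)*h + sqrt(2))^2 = 2*h^4 - 102*h^2 - 196*h - 96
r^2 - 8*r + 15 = (r - 5)*(r - 3)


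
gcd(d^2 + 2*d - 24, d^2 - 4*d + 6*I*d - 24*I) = d - 4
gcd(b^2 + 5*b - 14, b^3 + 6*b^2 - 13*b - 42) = b + 7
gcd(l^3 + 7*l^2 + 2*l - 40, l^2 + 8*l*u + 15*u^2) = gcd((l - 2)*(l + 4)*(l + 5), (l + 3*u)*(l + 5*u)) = 1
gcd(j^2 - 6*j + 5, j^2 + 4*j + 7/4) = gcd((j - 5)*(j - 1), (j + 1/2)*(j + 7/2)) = 1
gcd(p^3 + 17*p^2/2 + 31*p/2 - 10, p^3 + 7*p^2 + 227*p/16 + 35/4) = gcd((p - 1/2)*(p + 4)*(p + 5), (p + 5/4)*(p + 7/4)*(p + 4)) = p + 4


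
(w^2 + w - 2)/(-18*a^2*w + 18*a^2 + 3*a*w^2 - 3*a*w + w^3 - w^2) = (w + 2)/(-18*a^2 + 3*a*w + w^2)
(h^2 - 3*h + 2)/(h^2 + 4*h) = (h^2 - 3*h + 2)/(h*(h + 4))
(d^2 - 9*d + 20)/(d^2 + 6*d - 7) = (d^2 - 9*d + 20)/(d^2 + 6*d - 7)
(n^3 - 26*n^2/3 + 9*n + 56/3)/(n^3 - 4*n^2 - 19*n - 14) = (n - 8/3)/(n + 2)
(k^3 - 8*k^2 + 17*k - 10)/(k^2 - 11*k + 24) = (k^3 - 8*k^2 + 17*k - 10)/(k^2 - 11*k + 24)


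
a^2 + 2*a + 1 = (a + 1)^2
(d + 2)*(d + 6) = d^2 + 8*d + 12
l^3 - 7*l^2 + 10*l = l*(l - 5)*(l - 2)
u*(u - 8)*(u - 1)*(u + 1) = u^4 - 8*u^3 - u^2 + 8*u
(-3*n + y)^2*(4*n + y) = 36*n^3 - 15*n^2*y - 2*n*y^2 + y^3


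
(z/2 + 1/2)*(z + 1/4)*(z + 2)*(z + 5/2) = z^4/2 + 23*z^3/8 + 87*z^2/16 + 59*z/16 + 5/8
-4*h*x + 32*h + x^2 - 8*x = (-4*h + x)*(x - 8)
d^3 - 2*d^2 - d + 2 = (d - 2)*(d - 1)*(d + 1)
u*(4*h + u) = 4*h*u + u^2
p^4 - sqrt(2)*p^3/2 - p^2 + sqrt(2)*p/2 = p*(p - 1)*(p + 1)*(p - sqrt(2)/2)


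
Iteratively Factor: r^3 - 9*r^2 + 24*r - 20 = (r - 2)*(r^2 - 7*r + 10) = (r - 2)^2*(r - 5)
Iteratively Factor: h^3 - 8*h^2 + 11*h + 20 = (h - 5)*(h^2 - 3*h - 4) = (h - 5)*(h + 1)*(h - 4)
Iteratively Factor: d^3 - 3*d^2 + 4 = (d - 2)*(d^2 - d - 2) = (d - 2)^2*(d + 1)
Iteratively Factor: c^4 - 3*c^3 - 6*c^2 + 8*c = (c + 2)*(c^3 - 5*c^2 + 4*c) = (c - 4)*(c + 2)*(c^2 - c) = (c - 4)*(c - 1)*(c + 2)*(c)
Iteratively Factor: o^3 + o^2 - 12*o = (o + 4)*(o^2 - 3*o) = o*(o + 4)*(o - 3)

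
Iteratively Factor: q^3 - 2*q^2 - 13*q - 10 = (q + 1)*(q^2 - 3*q - 10) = (q + 1)*(q + 2)*(q - 5)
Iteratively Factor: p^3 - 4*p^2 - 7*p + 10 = (p - 5)*(p^2 + p - 2) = (p - 5)*(p - 1)*(p + 2)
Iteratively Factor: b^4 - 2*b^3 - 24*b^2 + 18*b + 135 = (b + 3)*(b^3 - 5*b^2 - 9*b + 45) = (b - 3)*(b + 3)*(b^2 - 2*b - 15) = (b - 3)*(b + 3)^2*(b - 5)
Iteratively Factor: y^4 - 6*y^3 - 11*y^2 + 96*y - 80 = (y - 5)*(y^3 - y^2 - 16*y + 16) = (y - 5)*(y - 4)*(y^2 + 3*y - 4) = (y - 5)*(y - 4)*(y - 1)*(y + 4)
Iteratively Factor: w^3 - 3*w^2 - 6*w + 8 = (w - 4)*(w^2 + w - 2) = (w - 4)*(w - 1)*(w + 2)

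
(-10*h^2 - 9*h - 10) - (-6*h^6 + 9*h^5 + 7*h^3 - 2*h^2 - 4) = 6*h^6 - 9*h^5 - 7*h^3 - 8*h^2 - 9*h - 6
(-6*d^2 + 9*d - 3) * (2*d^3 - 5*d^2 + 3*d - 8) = -12*d^5 + 48*d^4 - 69*d^3 + 90*d^2 - 81*d + 24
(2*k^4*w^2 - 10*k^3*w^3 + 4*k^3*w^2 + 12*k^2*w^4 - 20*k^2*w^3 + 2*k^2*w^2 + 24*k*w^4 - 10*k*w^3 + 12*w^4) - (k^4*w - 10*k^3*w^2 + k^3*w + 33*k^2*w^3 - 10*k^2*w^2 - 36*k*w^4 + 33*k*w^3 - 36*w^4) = 2*k^4*w^2 - k^4*w - 10*k^3*w^3 + 14*k^3*w^2 - k^3*w + 12*k^2*w^4 - 53*k^2*w^3 + 12*k^2*w^2 + 60*k*w^4 - 43*k*w^3 + 48*w^4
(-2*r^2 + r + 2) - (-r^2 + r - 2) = 4 - r^2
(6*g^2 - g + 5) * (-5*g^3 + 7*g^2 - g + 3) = -30*g^5 + 47*g^4 - 38*g^3 + 54*g^2 - 8*g + 15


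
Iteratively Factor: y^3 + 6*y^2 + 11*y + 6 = (y + 2)*(y^2 + 4*y + 3) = (y + 2)*(y + 3)*(y + 1)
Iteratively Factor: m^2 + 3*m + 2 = (m + 1)*(m + 2)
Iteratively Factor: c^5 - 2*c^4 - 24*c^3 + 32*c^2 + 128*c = (c + 2)*(c^4 - 4*c^3 - 16*c^2 + 64*c) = (c + 2)*(c + 4)*(c^3 - 8*c^2 + 16*c) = c*(c + 2)*(c + 4)*(c^2 - 8*c + 16) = c*(c - 4)*(c + 2)*(c + 4)*(c - 4)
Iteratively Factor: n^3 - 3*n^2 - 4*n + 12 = (n - 3)*(n^2 - 4) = (n - 3)*(n + 2)*(n - 2)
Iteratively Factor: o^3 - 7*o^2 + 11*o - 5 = (o - 1)*(o^2 - 6*o + 5) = (o - 1)^2*(o - 5)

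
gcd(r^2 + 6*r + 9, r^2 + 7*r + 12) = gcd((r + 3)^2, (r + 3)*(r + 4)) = r + 3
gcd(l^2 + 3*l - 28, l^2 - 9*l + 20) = l - 4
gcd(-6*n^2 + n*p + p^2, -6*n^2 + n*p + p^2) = -6*n^2 + n*p + p^2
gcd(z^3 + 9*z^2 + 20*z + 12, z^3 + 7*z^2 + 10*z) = z + 2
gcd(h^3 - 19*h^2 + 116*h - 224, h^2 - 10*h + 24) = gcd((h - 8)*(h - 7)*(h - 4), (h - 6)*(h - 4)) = h - 4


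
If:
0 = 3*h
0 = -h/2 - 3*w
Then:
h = 0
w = 0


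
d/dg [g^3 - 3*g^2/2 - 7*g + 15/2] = 3*g^2 - 3*g - 7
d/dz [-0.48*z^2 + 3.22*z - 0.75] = 3.22 - 0.96*z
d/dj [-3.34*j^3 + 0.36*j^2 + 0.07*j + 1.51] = -10.02*j^2 + 0.72*j + 0.07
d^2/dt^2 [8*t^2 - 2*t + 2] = 16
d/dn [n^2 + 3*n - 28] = 2*n + 3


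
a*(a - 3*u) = a^2 - 3*a*u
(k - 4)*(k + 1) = k^2 - 3*k - 4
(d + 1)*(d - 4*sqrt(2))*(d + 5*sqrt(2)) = d^3 + d^2 + sqrt(2)*d^2 - 40*d + sqrt(2)*d - 40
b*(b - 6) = b^2 - 6*b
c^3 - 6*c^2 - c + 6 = (c - 6)*(c - 1)*(c + 1)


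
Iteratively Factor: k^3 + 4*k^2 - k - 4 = (k + 4)*(k^2 - 1) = (k - 1)*(k + 4)*(k + 1)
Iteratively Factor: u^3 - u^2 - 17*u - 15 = (u + 3)*(u^2 - 4*u - 5) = (u + 1)*(u + 3)*(u - 5)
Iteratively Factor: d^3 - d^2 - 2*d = (d - 2)*(d^2 + d) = (d - 2)*(d + 1)*(d)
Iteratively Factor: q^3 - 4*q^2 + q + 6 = (q + 1)*(q^2 - 5*q + 6) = (q - 3)*(q + 1)*(q - 2)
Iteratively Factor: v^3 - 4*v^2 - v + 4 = (v - 1)*(v^2 - 3*v - 4) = (v - 1)*(v + 1)*(v - 4)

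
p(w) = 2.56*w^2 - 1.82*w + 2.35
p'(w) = 5.12*w - 1.82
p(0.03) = 2.30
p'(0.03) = -1.67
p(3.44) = 26.38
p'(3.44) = 15.79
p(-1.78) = 13.70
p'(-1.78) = -10.93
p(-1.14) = 7.75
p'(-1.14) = -7.66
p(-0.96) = 6.46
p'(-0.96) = -6.74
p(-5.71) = 96.21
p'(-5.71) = -31.06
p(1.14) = 3.60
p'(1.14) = 4.02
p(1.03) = 3.19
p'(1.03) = 3.45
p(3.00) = 19.93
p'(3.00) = 13.54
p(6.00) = 83.59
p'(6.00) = 28.90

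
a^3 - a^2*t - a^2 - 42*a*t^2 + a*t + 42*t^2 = (a - 1)*(a - 7*t)*(a + 6*t)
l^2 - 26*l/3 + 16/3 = (l - 8)*(l - 2/3)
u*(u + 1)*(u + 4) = u^3 + 5*u^2 + 4*u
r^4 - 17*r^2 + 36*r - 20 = (r - 2)^2*(r - 1)*(r + 5)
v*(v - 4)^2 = v^3 - 8*v^2 + 16*v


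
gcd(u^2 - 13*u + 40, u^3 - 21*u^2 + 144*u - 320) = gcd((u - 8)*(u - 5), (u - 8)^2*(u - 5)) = u^2 - 13*u + 40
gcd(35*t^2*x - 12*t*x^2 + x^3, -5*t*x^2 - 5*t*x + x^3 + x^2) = -5*t*x + x^2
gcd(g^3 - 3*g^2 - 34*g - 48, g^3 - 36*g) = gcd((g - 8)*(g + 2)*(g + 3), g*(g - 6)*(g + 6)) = 1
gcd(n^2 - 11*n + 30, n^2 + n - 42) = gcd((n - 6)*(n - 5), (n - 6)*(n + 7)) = n - 6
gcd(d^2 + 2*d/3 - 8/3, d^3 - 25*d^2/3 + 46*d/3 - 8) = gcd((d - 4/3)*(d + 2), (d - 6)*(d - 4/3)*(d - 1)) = d - 4/3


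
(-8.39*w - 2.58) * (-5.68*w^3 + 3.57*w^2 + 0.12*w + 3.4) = 47.6552*w^4 - 15.2979*w^3 - 10.2174*w^2 - 28.8356*w - 8.772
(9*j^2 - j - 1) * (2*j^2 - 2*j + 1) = 18*j^4 - 20*j^3 + 9*j^2 + j - 1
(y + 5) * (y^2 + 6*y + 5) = y^3 + 11*y^2 + 35*y + 25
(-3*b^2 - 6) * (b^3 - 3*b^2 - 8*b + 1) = -3*b^5 + 9*b^4 + 18*b^3 + 15*b^2 + 48*b - 6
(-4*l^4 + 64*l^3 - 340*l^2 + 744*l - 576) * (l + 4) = -4*l^5 + 48*l^4 - 84*l^3 - 616*l^2 + 2400*l - 2304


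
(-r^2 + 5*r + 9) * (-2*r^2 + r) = 2*r^4 - 11*r^3 - 13*r^2 + 9*r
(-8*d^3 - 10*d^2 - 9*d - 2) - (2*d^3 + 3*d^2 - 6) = -10*d^3 - 13*d^2 - 9*d + 4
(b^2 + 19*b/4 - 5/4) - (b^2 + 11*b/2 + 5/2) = -3*b/4 - 15/4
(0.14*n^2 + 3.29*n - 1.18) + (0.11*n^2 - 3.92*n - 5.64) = 0.25*n^2 - 0.63*n - 6.82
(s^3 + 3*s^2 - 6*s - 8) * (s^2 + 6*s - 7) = s^5 + 9*s^4 + 5*s^3 - 65*s^2 - 6*s + 56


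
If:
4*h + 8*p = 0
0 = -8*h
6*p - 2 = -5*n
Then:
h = 0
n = 2/5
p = 0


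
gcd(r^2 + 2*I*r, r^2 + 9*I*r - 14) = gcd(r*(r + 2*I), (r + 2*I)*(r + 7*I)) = r + 2*I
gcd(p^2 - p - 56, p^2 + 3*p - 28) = p + 7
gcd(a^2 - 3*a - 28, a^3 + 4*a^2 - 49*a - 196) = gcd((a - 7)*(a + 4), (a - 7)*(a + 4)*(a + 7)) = a^2 - 3*a - 28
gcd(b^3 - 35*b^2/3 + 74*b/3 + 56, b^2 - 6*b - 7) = b - 7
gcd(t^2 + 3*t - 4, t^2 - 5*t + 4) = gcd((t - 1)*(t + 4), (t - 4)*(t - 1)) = t - 1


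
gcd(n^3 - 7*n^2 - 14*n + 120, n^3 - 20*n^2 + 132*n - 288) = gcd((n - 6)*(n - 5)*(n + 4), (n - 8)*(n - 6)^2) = n - 6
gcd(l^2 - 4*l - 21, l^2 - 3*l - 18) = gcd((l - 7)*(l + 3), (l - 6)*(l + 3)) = l + 3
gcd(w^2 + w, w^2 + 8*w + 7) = w + 1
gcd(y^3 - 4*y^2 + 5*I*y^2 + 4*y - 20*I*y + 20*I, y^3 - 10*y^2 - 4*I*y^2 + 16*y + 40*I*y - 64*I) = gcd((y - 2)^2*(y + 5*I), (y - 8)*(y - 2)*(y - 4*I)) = y - 2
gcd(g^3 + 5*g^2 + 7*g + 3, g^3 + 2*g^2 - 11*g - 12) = g + 1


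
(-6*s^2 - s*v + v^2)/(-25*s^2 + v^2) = (6*s^2 + s*v - v^2)/(25*s^2 - v^2)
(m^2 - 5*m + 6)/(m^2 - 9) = (m - 2)/(m + 3)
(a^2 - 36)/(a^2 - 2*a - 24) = (a + 6)/(a + 4)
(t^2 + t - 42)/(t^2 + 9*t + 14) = (t - 6)/(t + 2)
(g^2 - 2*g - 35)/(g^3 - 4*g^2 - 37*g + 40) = (g - 7)/(g^2 - 9*g + 8)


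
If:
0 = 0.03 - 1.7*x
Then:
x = 0.02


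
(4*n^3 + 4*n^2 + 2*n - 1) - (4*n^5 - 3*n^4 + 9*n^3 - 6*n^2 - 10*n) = -4*n^5 + 3*n^4 - 5*n^3 + 10*n^2 + 12*n - 1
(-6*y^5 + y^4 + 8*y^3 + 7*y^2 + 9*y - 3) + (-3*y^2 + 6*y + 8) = -6*y^5 + y^4 + 8*y^3 + 4*y^2 + 15*y + 5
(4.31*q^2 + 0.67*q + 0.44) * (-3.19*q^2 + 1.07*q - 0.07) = -13.7489*q^4 + 2.4744*q^3 - 0.9884*q^2 + 0.4239*q - 0.0308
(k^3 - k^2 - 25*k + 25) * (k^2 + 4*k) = k^5 + 3*k^4 - 29*k^3 - 75*k^2 + 100*k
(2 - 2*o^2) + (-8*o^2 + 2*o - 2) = -10*o^2 + 2*o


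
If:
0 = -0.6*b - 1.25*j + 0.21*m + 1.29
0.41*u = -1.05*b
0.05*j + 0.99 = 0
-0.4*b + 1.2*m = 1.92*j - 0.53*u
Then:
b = 66.29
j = -19.80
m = 65.39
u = -169.76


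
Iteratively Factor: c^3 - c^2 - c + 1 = (c + 1)*(c^2 - 2*c + 1) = (c - 1)*(c + 1)*(c - 1)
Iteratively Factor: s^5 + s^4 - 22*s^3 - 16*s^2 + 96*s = (s + 4)*(s^4 - 3*s^3 - 10*s^2 + 24*s) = (s + 3)*(s + 4)*(s^3 - 6*s^2 + 8*s) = (s - 2)*(s + 3)*(s + 4)*(s^2 - 4*s) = (s - 4)*(s - 2)*(s + 3)*(s + 4)*(s)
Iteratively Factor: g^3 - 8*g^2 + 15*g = (g - 3)*(g^2 - 5*g) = g*(g - 3)*(g - 5)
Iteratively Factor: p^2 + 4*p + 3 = (p + 1)*(p + 3)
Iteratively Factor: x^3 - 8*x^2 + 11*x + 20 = (x - 4)*(x^2 - 4*x - 5) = (x - 5)*(x - 4)*(x + 1)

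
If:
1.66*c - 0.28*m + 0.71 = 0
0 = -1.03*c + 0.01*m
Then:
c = 0.03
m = 2.69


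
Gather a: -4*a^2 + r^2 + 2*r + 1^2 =-4*a^2 + r^2 + 2*r + 1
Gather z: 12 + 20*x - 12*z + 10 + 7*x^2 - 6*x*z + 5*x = 7*x^2 + 25*x + z*(-6*x - 12) + 22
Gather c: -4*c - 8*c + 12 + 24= 36 - 12*c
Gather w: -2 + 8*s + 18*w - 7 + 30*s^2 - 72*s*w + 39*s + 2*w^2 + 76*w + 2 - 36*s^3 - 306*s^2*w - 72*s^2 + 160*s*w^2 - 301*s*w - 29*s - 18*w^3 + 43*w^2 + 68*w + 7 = -36*s^3 - 42*s^2 + 18*s - 18*w^3 + w^2*(160*s + 45) + w*(-306*s^2 - 373*s + 162)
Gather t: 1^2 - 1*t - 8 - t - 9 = -2*t - 16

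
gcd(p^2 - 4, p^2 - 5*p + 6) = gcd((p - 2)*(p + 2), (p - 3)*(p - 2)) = p - 2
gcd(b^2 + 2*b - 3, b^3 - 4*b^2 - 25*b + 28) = b - 1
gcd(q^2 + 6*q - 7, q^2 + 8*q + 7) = q + 7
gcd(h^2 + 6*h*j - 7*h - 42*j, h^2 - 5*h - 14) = h - 7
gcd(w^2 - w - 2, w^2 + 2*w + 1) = w + 1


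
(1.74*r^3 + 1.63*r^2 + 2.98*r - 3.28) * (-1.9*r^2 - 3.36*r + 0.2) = -3.306*r^5 - 8.9434*r^4 - 10.7908*r^3 - 3.4548*r^2 + 11.6168*r - 0.656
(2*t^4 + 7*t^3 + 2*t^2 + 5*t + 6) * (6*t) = 12*t^5 + 42*t^4 + 12*t^3 + 30*t^2 + 36*t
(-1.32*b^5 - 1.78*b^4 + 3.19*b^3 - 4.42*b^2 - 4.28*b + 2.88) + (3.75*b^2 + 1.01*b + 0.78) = -1.32*b^5 - 1.78*b^4 + 3.19*b^3 - 0.67*b^2 - 3.27*b + 3.66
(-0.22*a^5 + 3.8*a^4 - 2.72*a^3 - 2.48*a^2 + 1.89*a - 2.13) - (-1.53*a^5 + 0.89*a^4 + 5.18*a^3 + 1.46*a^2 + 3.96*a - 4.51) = 1.31*a^5 + 2.91*a^4 - 7.9*a^3 - 3.94*a^2 - 2.07*a + 2.38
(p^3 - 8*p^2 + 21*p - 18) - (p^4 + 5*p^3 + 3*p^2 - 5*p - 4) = -p^4 - 4*p^3 - 11*p^2 + 26*p - 14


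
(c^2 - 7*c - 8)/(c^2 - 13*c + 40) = (c + 1)/(c - 5)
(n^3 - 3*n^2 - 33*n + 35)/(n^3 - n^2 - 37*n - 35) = (n - 1)/(n + 1)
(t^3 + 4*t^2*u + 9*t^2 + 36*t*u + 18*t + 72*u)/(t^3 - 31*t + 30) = (t^2 + 4*t*u + 3*t + 12*u)/(t^2 - 6*t + 5)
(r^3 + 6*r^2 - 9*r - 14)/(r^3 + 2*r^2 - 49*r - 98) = (r^2 - r - 2)/(r^2 - 5*r - 14)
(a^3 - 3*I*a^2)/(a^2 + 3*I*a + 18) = a^2/(a + 6*I)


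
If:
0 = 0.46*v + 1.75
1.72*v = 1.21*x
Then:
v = -3.80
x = -5.41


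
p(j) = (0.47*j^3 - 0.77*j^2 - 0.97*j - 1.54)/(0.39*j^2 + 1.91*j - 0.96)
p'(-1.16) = -0.71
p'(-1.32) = -0.96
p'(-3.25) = -7.73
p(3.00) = 0.16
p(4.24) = 1.15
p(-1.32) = 0.96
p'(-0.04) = 3.51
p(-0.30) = 0.89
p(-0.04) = 1.45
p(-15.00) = -30.04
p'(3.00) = 0.78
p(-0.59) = 0.68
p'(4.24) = 0.84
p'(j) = (-0.78*j - 1.91)*(0.47*j^3 - 0.77*j^2 - 0.97*j - 1.54)/(0.39*j^2 + 1.91*j - 0.96)^2 + (1.41*j^2 - 1.54*j - 0.97)/(0.39*j^2 + 1.91*j - 0.96)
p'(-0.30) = 1.25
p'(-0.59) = 0.29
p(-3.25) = 7.43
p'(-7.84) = -5.27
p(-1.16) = 0.82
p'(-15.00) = 0.78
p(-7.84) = -33.31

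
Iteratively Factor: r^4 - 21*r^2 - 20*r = (r + 4)*(r^3 - 4*r^2 - 5*r) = r*(r + 4)*(r^2 - 4*r - 5) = r*(r + 1)*(r + 4)*(r - 5)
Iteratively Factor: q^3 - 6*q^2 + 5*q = (q - 1)*(q^2 - 5*q) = (q - 5)*(q - 1)*(q)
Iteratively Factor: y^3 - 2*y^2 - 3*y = (y - 3)*(y^2 + y) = y*(y - 3)*(y + 1)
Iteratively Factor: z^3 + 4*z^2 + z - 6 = (z + 3)*(z^2 + z - 2) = (z - 1)*(z + 3)*(z + 2)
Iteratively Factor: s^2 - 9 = (s + 3)*(s - 3)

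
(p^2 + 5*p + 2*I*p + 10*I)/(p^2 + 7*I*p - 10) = (p + 5)/(p + 5*I)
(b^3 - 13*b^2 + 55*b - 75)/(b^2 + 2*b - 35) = (b^2 - 8*b + 15)/(b + 7)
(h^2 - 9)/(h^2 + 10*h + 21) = (h - 3)/(h + 7)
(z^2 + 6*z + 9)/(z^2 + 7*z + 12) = (z + 3)/(z + 4)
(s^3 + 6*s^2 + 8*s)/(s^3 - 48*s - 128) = s*(s + 2)/(s^2 - 4*s - 32)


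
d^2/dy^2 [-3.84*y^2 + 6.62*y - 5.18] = -7.68000000000000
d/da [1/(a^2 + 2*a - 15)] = 2*(-a - 1)/(a^2 + 2*a - 15)^2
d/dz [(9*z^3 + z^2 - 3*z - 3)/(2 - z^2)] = (-9*z^4 + 51*z^2 - 2*z - 6)/(z^4 - 4*z^2 + 4)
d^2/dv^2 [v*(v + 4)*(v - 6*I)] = 6*v + 8 - 12*I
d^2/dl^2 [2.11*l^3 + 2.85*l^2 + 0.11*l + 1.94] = 12.66*l + 5.7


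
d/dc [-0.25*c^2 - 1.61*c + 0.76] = -0.5*c - 1.61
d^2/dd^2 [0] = 0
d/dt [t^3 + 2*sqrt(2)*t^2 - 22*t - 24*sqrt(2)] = 3*t^2 + 4*sqrt(2)*t - 22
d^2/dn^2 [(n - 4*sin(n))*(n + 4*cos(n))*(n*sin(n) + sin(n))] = -n^3*sin(n) - n^2*sin(n) - 8*sqrt(2)*n^2*sin(2*n + pi/4) + 6*n^2*cos(n) + 6*n*sin(n) - 24*n*sin(2*n) + 8*n*cos(n) + 8*n*cos(2*n) - 36*n*cos(3*n) + 10*sin(n) - 24*sin(3*n) + 4*cos(n) + 8*cos(2*n) - 36*cos(3*n) + 4*sqrt(2)*cos(2*n + pi/4) - 4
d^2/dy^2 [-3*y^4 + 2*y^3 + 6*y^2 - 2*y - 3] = -36*y^2 + 12*y + 12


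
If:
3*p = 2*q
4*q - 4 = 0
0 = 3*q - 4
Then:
No Solution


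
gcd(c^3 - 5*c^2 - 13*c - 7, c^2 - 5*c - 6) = c + 1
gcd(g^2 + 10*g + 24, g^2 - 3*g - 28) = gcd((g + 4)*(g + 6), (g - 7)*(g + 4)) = g + 4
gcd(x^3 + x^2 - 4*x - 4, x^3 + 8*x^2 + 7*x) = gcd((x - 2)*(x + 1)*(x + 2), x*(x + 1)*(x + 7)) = x + 1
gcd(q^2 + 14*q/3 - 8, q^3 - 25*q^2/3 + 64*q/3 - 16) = q - 4/3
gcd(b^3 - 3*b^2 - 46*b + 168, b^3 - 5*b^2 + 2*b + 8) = b - 4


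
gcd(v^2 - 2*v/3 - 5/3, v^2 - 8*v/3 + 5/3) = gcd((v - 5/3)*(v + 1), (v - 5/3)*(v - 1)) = v - 5/3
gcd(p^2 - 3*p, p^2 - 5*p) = p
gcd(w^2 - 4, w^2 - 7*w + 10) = w - 2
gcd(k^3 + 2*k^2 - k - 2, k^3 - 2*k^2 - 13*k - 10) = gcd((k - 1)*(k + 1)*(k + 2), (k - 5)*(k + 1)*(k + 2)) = k^2 + 3*k + 2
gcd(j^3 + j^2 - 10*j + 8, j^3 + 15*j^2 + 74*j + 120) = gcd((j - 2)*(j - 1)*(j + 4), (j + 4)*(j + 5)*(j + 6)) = j + 4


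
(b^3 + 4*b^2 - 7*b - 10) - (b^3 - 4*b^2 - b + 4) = 8*b^2 - 6*b - 14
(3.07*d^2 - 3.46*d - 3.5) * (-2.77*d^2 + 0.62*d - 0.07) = -8.5039*d^4 + 11.4876*d^3 + 7.3349*d^2 - 1.9278*d + 0.245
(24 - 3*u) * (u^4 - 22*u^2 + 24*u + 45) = -3*u^5 + 24*u^4 + 66*u^3 - 600*u^2 + 441*u + 1080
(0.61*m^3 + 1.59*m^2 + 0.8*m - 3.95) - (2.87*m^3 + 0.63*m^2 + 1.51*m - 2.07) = -2.26*m^3 + 0.96*m^2 - 0.71*m - 1.88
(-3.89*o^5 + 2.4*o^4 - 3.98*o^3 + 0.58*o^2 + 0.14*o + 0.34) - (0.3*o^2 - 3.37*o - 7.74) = -3.89*o^5 + 2.4*o^4 - 3.98*o^3 + 0.28*o^2 + 3.51*o + 8.08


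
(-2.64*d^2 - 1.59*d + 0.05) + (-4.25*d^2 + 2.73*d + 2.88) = -6.89*d^2 + 1.14*d + 2.93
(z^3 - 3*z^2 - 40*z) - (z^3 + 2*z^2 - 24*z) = -5*z^2 - 16*z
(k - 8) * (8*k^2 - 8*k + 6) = 8*k^3 - 72*k^2 + 70*k - 48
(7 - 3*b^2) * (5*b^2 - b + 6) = -15*b^4 + 3*b^3 + 17*b^2 - 7*b + 42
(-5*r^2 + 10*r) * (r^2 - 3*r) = -5*r^4 + 25*r^3 - 30*r^2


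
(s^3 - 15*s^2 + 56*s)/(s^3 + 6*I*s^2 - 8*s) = (s^2 - 15*s + 56)/(s^2 + 6*I*s - 8)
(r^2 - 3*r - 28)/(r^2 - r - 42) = (r + 4)/(r + 6)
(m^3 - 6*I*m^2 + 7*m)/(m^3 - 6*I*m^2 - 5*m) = (-m^2 + 6*I*m - 7)/(-m^2 + 6*I*m + 5)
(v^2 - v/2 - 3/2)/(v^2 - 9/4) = 2*(v + 1)/(2*v + 3)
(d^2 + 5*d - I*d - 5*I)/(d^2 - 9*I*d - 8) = (d + 5)/(d - 8*I)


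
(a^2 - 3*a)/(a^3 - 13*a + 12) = a/(a^2 + 3*a - 4)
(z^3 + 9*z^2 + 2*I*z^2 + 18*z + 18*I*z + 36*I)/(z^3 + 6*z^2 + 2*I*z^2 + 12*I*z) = (z + 3)/z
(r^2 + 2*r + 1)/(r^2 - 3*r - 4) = (r + 1)/(r - 4)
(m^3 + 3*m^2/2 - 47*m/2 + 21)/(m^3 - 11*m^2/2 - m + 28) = (m^2 + 5*m - 6)/(m^2 - 2*m - 8)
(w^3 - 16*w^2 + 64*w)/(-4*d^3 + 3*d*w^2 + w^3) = w*(w^2 - 16*w + 64)/(-4*d^3 + 3*d*w^2 + w^3)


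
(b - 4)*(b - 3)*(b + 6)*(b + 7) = b^4 + 6*b^3 - 37*b^2 - 138*b + 504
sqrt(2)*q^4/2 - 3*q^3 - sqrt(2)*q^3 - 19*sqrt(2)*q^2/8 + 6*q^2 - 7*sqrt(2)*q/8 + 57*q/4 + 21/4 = (q - 7/2)*(q + 1/2)*(q - 3*sqrt(2))*(sqrt(2)*q/2 + sqrt(2)/2)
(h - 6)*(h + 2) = h^2 - 4*h - 12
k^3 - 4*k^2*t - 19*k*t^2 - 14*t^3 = (k - 7*t)*(k + t)*(k + 2*t)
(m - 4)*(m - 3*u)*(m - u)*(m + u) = m^4 - 3*m^3*u - 4*m^3 - m^2*u^2 + 12*m^2*u + 3*m*u^3 + 4*m*u^2 - 12*u^3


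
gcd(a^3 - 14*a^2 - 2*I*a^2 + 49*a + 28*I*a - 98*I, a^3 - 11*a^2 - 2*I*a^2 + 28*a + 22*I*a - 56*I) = a^2 + a*(-7 - 2*I) + 14*I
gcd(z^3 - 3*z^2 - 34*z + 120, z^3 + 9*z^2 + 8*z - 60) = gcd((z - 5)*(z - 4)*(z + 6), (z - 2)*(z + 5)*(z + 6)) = z + 6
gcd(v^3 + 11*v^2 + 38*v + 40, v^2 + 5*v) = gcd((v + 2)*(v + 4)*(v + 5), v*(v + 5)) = v + 5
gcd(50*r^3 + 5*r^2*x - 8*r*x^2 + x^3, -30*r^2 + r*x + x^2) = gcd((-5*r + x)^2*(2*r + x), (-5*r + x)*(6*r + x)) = -5*r + x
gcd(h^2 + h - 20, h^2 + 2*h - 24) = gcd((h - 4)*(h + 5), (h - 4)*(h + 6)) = h - 4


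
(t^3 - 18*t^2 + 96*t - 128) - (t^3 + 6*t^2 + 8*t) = -24*t^2 + 88*t - 128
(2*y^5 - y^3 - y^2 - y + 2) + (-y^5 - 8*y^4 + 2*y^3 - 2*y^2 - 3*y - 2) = y^5 - 8*y^4 + y^3 - 3*y^2 - 4*y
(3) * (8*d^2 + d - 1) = 24*d^2 + 3*d - 3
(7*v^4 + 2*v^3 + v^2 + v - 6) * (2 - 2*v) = -14*v^5 + 10*v^4 + 2*v^3 + 14*v - 12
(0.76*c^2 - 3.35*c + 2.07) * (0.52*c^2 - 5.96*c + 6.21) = 0.3952*c^4 - 6.2716*c^3 + 25.762*c^2 - 33.1407*c + 12.8547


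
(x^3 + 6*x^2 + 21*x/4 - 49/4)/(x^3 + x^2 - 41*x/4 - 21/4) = (2*x^2 + 5*x - 7)/(2*x^2 - 5*x - 3)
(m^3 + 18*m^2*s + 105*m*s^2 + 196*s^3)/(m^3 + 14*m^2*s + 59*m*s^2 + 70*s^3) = (m^2 + 11*m*s + 28*s^2)/(m^2 + 7*m*s + 10*s^2)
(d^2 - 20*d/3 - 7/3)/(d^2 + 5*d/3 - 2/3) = (3*d^2 - 20*d - 7)/(3*d^2 + 5*d - 2)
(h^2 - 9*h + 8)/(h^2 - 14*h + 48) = (h - 1)/(h - 6)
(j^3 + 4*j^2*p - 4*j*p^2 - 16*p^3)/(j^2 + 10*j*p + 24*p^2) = (j^2 - 4*p^2)/(j + 6*p)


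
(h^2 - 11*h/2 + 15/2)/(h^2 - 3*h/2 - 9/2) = (2*h - 5)/(2*h + 3)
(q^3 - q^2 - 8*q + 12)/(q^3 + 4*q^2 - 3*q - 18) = (q - 2)/(q + 3)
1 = 1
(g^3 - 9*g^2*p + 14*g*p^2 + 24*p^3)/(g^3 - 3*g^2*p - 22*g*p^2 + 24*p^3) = (-g^2 + 3*g*p + 4*p^2)/(-g^2 - 3*g*p + 4*p^2)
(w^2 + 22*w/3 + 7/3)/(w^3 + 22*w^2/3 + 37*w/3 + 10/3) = (w + 7)/(w^2 + 7*w + 10)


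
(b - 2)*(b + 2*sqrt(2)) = b^2 - 2*b + 2*sqrt(2)*b - 4*sqrt(2)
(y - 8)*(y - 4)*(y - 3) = y^3 - 15*y^2 + 68*y - 96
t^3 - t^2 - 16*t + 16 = (t - 4)*(t - 1)*(t + 4)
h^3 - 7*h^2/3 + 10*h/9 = h*(h - 5/3)*(h - 2/3)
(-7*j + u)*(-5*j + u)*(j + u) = 35*j^3 + 23*j^2*u - 11*j*u^2 + u^3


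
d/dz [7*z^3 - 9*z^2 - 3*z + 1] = 21*z^2 - 18*z - 3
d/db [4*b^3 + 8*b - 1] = 12*b^2 + 8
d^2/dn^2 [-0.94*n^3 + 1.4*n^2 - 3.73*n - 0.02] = 2.8 - 5.64*n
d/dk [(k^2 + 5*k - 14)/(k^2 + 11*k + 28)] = 6/(k^2 + 8*k + 16)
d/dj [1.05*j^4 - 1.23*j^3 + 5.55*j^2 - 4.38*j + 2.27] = 4.2*j^3 - 3.69*j^2 + 11.1*j - 4.38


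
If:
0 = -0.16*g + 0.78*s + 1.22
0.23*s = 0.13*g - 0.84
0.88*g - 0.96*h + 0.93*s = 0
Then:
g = 5.80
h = 4.95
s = -0.37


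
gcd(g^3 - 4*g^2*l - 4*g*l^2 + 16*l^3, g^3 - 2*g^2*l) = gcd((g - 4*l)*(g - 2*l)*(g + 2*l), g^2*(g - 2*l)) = g - 2*l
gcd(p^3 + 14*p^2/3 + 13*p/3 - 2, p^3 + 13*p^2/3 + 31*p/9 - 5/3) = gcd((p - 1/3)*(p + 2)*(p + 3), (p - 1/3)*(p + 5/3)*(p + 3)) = p^2 + 8*p/3 - 1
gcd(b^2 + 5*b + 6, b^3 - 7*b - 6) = b + 2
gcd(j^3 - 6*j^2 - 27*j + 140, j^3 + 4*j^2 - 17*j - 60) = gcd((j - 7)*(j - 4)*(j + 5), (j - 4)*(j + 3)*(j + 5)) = j^2 + j - 20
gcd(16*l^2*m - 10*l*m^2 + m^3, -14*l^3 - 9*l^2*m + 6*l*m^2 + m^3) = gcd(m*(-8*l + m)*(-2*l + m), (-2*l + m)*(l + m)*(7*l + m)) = 2*l - m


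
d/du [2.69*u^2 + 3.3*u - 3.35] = 5.38*u + 3.3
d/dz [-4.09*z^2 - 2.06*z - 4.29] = -8.18*z - 2.06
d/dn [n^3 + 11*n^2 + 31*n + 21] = 3*n^2 + 22*n + 31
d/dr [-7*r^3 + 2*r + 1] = 2 - 21*r^2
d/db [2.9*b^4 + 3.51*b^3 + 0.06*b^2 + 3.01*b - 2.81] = 11.6*b^3 + 10.53*b^2 + 0.12*b + 3.01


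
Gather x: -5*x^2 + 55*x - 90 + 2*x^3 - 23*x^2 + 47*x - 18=2*x^3 - 28*x^2 + 102*x - 108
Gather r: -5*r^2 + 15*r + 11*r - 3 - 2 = -5*r^2 + 26*r - 5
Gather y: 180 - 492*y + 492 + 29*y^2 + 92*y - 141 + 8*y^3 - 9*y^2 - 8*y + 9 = 8*y^3 + 20*y^2 - 408*y + 540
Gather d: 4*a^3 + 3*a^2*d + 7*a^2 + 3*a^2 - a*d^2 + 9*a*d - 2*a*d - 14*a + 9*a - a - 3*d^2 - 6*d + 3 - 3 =4*a^3 + 10*a^2 - 6*a + d^2*(-a - 3) + d*(3*a^2 + 7*a - 6)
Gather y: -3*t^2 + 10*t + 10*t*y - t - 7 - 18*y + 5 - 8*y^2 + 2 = -3*t^2 + 9*t - 8*y^2 + y*(10*t - 18)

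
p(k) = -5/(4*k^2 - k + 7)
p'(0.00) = -0.10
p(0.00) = -0.71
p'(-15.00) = 0.00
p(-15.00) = -0.00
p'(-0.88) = -0.33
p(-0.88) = -0.46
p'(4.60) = 0.02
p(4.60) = -0.06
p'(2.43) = 0.12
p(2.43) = -0.18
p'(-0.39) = -0.32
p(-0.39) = -0.63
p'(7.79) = 0.01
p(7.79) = -0.02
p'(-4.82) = -0.02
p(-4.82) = -0.05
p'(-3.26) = -0.05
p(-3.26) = -0.09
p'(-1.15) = -0.28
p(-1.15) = -0.37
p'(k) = -5*(1 - 8*k)/(4*k^2 - k + 7)^2 = 5*(8*k - 1)/(4*k^2 - k + 7)^2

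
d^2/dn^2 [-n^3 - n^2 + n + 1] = -6*n - 2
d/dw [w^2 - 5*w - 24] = 2*w - 5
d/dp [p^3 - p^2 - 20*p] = 3*p^2 - 2*p - 20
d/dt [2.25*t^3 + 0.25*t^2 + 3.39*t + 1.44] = 6.75*t^2 + 0.5*t + 3.39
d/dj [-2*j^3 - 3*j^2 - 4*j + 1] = -6*j^2 - 6*j - 4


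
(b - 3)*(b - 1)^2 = b^3 - 5*b^2 + 7*b - 3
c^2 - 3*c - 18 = (c - 6)*(c + 3)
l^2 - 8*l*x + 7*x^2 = (l - 7*x)*(l - x)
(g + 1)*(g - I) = g^2 + g - I*g - I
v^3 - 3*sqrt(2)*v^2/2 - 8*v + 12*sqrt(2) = (v - 2*sqrt(2))*(v - 3*sqrt(2)/2)*(v + 2*sqrt(2))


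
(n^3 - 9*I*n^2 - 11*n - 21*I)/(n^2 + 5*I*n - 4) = (n^2 - 10*I*n - 21)/(n + 4*I)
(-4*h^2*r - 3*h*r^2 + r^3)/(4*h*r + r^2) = (-4*h^2 - 3*h*r + r^2)/(4*h + r)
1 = 1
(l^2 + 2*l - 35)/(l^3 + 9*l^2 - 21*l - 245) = 1/(l + 7)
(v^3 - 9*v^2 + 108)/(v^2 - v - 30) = (v^2 - 3*v - 18)/(v + 5)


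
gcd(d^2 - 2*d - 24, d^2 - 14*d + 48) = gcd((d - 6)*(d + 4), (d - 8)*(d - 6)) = d - 6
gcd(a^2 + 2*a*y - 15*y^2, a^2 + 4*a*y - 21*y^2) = -a + 3*y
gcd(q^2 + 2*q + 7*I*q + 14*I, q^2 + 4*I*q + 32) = 1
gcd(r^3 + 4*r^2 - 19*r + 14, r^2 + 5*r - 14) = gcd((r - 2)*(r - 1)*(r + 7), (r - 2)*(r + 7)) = r^2 + 5*r - 14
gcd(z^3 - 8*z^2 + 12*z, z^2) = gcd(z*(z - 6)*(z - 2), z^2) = z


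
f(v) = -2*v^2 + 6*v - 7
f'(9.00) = -30.00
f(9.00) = -115.00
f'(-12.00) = 54.00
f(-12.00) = -367.00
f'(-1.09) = 10.36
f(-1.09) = -15.92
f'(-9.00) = 42.00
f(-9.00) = -223.00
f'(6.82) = -21.28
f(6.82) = -59.10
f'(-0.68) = 8.72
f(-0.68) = -12.00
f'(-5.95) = 29.80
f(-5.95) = -113.50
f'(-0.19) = 6.76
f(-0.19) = -8.21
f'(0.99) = 2.04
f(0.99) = -3.02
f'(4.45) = -11.80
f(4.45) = -19.90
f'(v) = 6 - 4*v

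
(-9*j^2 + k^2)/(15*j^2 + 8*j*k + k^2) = (-3*j + k)/(5*j + k)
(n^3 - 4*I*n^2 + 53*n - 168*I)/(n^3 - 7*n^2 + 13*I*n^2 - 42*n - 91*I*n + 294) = (n^2 - 11*I*n - 24)/(n^2 + n*(-7 + 6*I) - 42*I)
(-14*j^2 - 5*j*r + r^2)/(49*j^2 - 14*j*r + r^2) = (2*j + r)/(-7*j + r)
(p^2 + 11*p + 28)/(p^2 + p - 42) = (p + 4)/(p - 6)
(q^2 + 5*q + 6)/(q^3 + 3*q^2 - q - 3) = (q + 2)/(q^2 - 1)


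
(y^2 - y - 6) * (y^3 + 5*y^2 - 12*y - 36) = y^5 + 4*y^4 - 23*y^3 - 54*y^2 + 108*y + 216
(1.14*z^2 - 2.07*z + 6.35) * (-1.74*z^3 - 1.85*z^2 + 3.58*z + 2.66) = -1.9836*z^5 + 1.4928*z^4 - 3.1383*z^3 - 16.1257*z^2 + 17.2268*z + 16.891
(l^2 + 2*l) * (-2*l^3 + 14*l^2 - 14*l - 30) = -2*l^5 + 10*l^4 + 14*l^3 - 58*l^2 - 60*l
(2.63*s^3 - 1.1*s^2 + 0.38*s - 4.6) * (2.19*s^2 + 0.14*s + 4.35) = 5.7597*s^5 - 2.0408*s^4 + 12.1187*s^3 - 14.8058*s^2 + 1.009*s - 20.01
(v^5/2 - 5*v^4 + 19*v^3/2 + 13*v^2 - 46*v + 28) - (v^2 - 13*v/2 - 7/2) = v^5/2 - 5*v^4 + 19*v^3/2 + 12*v^2 - 79*v/2 + 63/2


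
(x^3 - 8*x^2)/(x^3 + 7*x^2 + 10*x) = x*(x - 8)/(x^2 + 7*x + 10)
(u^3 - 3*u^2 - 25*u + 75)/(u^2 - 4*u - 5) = (u^2 + 2*u - 15)/(u + 1)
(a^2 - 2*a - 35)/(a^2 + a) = (a^2 - 2*a - 35)/(a*(a + 1))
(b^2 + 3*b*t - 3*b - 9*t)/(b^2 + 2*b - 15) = (b + 3*t)/(b + 5)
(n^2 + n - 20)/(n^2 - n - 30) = (n - 4)/(n - 6)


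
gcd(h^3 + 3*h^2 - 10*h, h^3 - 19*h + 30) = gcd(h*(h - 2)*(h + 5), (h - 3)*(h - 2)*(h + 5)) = h^2 + 3*h - 10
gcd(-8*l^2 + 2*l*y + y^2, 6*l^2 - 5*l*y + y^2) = -2*l + y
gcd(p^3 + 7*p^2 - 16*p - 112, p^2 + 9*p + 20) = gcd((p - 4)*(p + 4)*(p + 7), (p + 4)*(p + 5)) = p + 4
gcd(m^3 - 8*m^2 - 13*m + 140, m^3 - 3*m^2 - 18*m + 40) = m^2 - m - 20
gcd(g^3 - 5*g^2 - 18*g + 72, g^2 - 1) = 1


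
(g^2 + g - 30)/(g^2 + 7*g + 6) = (g - 5)/(g + 1)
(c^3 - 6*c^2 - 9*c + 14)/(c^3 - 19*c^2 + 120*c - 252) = (c^2 + c - 2)/(c^2 - 12*c + 36)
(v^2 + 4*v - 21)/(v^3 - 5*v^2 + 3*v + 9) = (v + 7)/(v^2 - 2*v - 3)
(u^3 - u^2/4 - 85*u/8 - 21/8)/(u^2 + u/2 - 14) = (4*u^2 + 13*u + 3)/(4*(u + 4))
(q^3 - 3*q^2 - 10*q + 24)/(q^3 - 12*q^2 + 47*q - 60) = (q^2 + q - 6)/(q^2 - 8*q + 15)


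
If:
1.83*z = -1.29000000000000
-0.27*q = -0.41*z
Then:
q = -1.07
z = -0.70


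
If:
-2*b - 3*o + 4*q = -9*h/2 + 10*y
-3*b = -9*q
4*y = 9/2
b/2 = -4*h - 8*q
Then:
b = 3*q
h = -19*q/8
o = -203*q/48 - 15/4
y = 9/8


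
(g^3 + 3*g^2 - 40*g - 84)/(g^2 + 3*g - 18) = (g^3 + 3*g^2 - 40*g - 84)/(g^2 + 3*g - 18)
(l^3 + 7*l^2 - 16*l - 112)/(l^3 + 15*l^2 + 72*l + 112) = (l - 4)/(l + 4)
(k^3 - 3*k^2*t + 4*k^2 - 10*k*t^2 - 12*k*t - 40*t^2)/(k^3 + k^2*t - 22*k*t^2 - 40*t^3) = (k + 4)/(k + 4*t)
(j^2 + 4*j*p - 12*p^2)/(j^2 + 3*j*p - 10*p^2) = (j + 6*p)/(j + 5*p)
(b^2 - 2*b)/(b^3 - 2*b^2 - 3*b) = (2 - b)/(-b^2 + 2*b + 3)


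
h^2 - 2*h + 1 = (h - 1)^2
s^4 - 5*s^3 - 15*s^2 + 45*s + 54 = (s - 6)*(s - 3)*(s + 1)*(s + 3)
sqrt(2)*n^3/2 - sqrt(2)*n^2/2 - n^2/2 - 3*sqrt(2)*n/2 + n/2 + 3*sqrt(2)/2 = (n - 1)*(n - 3*sqrt(2)/2)*(sqrt(2)*n/2 + 1)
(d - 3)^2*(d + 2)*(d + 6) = d^4 + 2*d^3 - 27*d^2 + 108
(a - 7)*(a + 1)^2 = a^3 - 5*a^2 - 13*a - 7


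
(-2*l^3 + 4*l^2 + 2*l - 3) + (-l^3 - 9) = -3*l^3 + 4*l^2 + 2*l - 12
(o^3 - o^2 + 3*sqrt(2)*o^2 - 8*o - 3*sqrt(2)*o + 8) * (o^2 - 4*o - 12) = o^5 - 5*o^4 + 3*sqrt(2)*o^4 - 15*sqrt(2)*o^3 - 16*o^3 - 24*sqrt(2)*o^2 + 52*o^2 + 36*sqrt(2)*o + 64*o - 96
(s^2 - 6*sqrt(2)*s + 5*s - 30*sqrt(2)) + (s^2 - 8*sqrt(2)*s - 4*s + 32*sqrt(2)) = 2*s^2 - 14*sqrt(2)*s + s + 2*sqrt(2)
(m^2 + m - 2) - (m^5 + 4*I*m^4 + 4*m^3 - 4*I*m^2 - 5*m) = -m^5 - 4*I*m^4 - 4*m^3 + m^2 + 4*I*m^2 + 6*m - 2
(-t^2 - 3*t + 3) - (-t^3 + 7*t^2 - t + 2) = t^3 - 8*t^2 - 2*t + 1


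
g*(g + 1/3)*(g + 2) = g^3 + 7*g^2/3 + 2*g/3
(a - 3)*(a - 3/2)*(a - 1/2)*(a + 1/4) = a^4 - 19*a^3/4 + 11*a^2/2 - 9*a/16 - 9/16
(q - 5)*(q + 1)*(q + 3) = q^3 - q^2 - 17*q - 15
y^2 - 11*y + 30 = (y - 6)*(y - 5)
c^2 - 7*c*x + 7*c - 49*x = (c + 7)*(c - 7*x)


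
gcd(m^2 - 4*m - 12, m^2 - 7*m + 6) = m - 6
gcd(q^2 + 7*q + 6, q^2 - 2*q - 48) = q + 6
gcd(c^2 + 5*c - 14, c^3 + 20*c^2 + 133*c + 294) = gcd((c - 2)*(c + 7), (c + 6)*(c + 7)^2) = c + 7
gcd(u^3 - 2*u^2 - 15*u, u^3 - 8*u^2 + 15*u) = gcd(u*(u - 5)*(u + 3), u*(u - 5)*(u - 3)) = u^2 - 5*u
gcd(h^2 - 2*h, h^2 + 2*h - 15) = 1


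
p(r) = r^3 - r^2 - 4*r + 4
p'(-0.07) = -3.85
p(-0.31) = 5.11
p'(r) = 3*r^2 - 2*r - 4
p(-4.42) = -84.21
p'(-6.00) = 116.00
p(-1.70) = 3.00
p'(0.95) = -3.19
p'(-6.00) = 116.00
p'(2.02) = 4.20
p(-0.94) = 6.05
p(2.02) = 0.08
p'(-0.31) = -3.09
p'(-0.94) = 0.53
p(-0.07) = 4.27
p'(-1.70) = 8.07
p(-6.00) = -224.00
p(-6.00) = -224.00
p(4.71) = 67.46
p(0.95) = 0.15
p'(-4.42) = 63.45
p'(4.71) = 53.13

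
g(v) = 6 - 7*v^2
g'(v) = -14*v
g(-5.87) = -235.20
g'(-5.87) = 82.18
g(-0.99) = -0.86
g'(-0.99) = 13.86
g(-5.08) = -174.64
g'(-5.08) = 71.12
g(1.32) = -6.20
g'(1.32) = -18.48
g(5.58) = -211.95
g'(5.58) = -78.12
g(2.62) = -42.05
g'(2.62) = -36.68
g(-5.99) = -245.16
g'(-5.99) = 83.86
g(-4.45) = -132.62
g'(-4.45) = 62.30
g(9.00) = -561.00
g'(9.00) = -126.00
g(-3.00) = -57.00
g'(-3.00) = 42.00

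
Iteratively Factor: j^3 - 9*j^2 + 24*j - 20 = (j - 2)*(j^2 - 7*j + 10) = (j - 2)^2*(j - 5)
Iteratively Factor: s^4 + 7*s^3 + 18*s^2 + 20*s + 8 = (s + 1)*(s^3 + 6*s^2 + 12*s + 8) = (s + 1)*(s + 2)*(s^2 + 4*s + 4) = (s + 1)*(s + 2)^2*(s + 2)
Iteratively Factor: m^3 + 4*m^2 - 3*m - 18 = (m + 3)*(m^2 + m - 6) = (m + 3)^2*(m - 2)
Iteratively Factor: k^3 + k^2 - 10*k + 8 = (k - 2)*(k^2 + 3*k - 4) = (k - 2)*(k - 1)*(k + 4)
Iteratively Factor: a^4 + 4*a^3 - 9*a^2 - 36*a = (a)*(a^3 + 4*a^2 - 9*a - 36) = a*(a + 3)*(a^2 + a - 12) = a*(a + 3)*(a + 4)*(a - 3)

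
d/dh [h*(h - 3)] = 2*h - 3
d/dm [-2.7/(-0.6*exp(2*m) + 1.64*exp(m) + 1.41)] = (4.428 - 3.24*exp(m))*exp(m)/(-0.6*exp(2*m) + 1.64*exp(m) + 1.41)^2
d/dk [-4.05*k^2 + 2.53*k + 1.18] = 2.53 - 8.1*k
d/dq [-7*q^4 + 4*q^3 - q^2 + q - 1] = -28*q^3 + 12*q^2 - 2*q + 1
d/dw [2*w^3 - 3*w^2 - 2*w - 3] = 6*w^2 - 6*w - 2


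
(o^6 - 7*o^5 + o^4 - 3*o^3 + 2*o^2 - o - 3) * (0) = 0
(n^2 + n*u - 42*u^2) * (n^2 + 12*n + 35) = n^4 + n^3*u + 12*n^3 - 42*n^2*u^2 + 12*n^2*u + 35*n^2 - 504*n*u^2 + 35*n*u - 1470*u^2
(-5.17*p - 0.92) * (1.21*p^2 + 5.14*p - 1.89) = -6.2557*p^3 - 27.687*p^2 + 5.0425*p + 1.7388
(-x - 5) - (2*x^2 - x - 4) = -2*x^2 - 1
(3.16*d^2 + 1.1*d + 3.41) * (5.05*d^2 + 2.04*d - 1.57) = 15.958*d^4 + 12.0014*d^3 + 14.5033*d^2 + 5.2294*d - 5.3537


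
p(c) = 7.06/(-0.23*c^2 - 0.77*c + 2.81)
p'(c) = 7.06*(0.46*c + 0.77)/(-0.23*c^2 - 0.77*c + 2.81)^2 = (3.2476*c + 5.4362)/(0.23*c^2 + 0.77*c - 2.81)^2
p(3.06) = -4.15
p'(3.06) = 5.32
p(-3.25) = 2.45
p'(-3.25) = -0.62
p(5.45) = -0.86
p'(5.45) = 0.34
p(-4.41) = 4.07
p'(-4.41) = -2.96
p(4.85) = -1.11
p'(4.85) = 0.53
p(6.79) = -0.54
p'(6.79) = 0.16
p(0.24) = 2.70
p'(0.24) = 0.91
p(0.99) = 3.87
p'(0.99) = 2.61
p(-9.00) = -0.79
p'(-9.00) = -0.30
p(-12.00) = -0.34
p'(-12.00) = -0.08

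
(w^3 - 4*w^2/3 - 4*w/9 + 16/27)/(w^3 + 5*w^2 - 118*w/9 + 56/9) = (w + 2/3)/(w + 7)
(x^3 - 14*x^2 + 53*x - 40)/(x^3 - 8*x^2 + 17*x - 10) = (x - 8)/(x - 2)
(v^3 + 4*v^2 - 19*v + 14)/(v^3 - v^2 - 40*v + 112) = (v^2 - 3*v + 2)/(v^2 - 8*v + 16)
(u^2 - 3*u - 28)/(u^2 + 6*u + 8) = (u - 7)/(u + 2)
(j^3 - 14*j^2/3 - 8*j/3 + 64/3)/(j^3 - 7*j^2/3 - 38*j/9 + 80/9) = 3*(j - 4)/(3*j - 5)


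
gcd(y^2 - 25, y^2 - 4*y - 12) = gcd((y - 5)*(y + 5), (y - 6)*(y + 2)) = 1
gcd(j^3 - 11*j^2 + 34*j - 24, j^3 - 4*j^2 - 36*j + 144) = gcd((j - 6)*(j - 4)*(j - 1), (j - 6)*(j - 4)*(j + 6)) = j^2 - 10*j + 24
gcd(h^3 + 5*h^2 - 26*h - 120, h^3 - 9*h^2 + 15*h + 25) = h - 5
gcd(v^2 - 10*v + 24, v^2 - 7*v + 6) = v - 6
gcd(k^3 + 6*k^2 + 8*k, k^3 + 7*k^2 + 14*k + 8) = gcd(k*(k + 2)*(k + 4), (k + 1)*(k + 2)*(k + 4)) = k^2 + 6*k + 8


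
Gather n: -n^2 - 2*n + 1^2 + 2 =-n^2 - 2*n + 3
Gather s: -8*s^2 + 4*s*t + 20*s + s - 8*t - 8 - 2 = -8*s^2 + s*(4*t + 21) - 8*t - 10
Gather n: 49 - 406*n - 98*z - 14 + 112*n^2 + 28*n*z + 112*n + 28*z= 112*n^2 + n*(28*z - 294) - 70*z + 35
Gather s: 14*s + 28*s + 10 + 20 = 42*s + 30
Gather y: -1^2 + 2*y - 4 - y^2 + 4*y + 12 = -y^2 + 6*y + 7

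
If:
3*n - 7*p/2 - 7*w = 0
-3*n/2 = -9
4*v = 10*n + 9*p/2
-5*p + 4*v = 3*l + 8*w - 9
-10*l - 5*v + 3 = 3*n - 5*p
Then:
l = -3189/413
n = 6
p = -8448/413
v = -3309/413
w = 5286/413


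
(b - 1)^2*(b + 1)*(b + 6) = b^4 + 5*b^3 - 7*b^2 - 5*b + 6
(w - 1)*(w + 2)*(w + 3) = w^3 + 4*w^2 + w - 6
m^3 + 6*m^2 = m^2*(m + 6)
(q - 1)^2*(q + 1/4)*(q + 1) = q^4 - 3*q^3/4 - 5*q^2/4 + 3*q/4 + 1/4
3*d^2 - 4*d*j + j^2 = (-3*d + j)*(-d + j)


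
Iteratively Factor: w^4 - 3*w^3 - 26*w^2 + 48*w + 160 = (w - 4)*(w^3 + w^2 - 22*w - 40) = (w - 4)*(w + 2)*(w^2 - w - 20) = (w - 5)*(w - 4)*(w + 2)*(w + 4)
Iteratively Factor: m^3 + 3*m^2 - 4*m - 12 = (m + 2)*(m^2 + m - 6) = (m - 2)*(m + 2)*(m + 3)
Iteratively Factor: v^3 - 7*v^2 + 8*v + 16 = (v + 1)*(v^2 - 8*v + 16) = (v - 4)*(v + 1)*(v - 4)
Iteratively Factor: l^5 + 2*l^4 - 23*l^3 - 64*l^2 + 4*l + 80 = (l + 4)*(l^4 - 2*l^3 - 15*l^2 - 4*l + 20) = (l + 2)*(l + 4)*(l^3 - 4*l^2 - 7*l + 10) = (l - 5)*(l + 2)*(l + 4)*(l^2 + l - 2) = (l - 5)*(l + 2)^2*(l + 4)*(l - 1)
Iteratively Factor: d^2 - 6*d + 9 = (d - 3)*(d - 3)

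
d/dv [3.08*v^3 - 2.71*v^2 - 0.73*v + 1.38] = 9.24*v^2 - 5.42*v - 0.73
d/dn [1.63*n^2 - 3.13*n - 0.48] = 3.26*n - 3.13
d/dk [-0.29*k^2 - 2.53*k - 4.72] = -0.58*k - 2.53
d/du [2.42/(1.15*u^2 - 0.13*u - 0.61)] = (0.3146 - 5.566*u)/(-1.15*u^2 + 0.13*u + 0.61)^2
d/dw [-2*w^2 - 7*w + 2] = -4*w - 7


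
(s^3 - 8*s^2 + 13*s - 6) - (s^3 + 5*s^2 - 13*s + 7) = -13*s^2 + 26*s - 13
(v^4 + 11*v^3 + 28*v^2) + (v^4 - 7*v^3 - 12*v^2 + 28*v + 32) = 2*v^4 + 4*v^3 + 16*v^2 + 28*v + 32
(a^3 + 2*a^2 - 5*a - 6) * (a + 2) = a^4 + 4*a^3 - a^2 - 16*a - 12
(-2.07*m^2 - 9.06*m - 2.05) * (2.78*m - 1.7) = -5.7546*m^3 - 21.6678*m^2 + 9.703*m + 3.485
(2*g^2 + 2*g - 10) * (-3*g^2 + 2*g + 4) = -6*g^4 - 2*g^3 + 42*g^2 - 12*g - 40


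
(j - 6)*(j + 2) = j^2 - 4*j - 12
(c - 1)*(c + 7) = c^2 + 6*c - 7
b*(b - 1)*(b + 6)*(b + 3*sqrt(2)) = b^4 + 3*sqrt(2)*b^3 + 5*b^3 - 6*b^2 + 15*sqrt(2)*b^2 - 18*sqrt(2)*b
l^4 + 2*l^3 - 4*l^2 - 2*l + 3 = (l - 1)^2*(l + 1)*(l + 3)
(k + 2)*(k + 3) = k^2 + 5*k + 6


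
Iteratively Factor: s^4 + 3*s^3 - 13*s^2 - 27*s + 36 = (s + 3)*(s^3 - 13*s + 12) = (s + 3)*(s + 4)*(s^2 - 4*s + 3) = (s - 1)*(s + 3)*(s + 4)*(s - 3)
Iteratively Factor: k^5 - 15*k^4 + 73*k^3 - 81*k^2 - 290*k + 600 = (k - 5)*(k^4 - 10*k^3 + 23*k^2 + 34*k - 120) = (k - 5)^2*(k^3 - 5*k^2 - 2*k + 24) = (k - 5)^2*(k - 3)*(k^2 - 2*k - 8) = (k - 5)^2*(k - 3)*(k + 2)*(k - 4)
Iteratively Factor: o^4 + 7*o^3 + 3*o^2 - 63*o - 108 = (o + 3)*(o^3 + 4*o^2 - 9*o - 36) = (o + 3)^2*(o^2 + o - 12) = (o + 3)^2*(o + 4)*(o - 3)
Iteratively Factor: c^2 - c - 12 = (c - 4)*(c + 3)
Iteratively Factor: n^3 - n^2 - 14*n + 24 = (n - 3)*(n^2 + 2*n - 8) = (n - 3)*(n + 4)*(n - 2)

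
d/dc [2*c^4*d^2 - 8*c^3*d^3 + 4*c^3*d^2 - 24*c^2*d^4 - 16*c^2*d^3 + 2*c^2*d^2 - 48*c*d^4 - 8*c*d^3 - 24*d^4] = 4*d^2*(2*c^3 - 6*c^2*d + 3*c^2 - 12*c*d^2 - 8*c*d + c - 12*d^2 - 2*d)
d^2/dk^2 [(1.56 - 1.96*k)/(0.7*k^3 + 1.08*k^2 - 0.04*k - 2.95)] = (-5.7624*k^5 + 0.282239999999998*k^4 + 14.187712*k^3 - 37.913376*k^2 - 18.543312*k + 10.407872)/(0.343*k^9 + 1.5876*k^8 + 2.39064*k^7 - 3.258228*k^6 - 13.517808*k^5 - 9.821856*k^4 + 19.039826*k^3 + 28.18194*k^2 - 1.0443*k - 25.672375)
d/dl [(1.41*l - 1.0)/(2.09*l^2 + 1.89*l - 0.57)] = (-2.9469*l^2 + 4.18*l + 1.0863)/(4.3681*l^4 + 7.9002*l^3 + 1.1895*l^2 - 2.1546*l + 0.3249)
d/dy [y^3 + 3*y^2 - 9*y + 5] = 3*y^2 + 6*y - 9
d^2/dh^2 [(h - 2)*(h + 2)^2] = 6*h + 4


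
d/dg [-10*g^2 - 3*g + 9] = -20*g - 3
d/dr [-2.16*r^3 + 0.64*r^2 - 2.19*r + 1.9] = -6.48*r^2 + 1.28*r - 2.19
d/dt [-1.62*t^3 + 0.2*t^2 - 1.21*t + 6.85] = -4.86*t^2 + 0.4*t - 1.21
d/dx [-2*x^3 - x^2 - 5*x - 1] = -6*x^2 - 2*x - 5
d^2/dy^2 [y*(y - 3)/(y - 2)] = -4/(y^3 - 6*y^2 + 12*y - 8)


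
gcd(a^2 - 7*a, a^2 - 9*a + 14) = a - 7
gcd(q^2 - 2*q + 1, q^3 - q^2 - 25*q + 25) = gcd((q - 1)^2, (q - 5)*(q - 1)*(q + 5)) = q - 1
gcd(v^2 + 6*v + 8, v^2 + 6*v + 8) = v^2 + 6*v + 8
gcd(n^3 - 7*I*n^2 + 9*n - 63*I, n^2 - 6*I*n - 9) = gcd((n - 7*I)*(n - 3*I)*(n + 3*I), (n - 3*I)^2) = n - 3*I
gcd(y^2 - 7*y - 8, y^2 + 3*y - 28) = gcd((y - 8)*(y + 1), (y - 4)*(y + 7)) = 1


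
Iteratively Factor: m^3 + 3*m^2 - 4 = (m - 1)*(m^2 + 4*m + 4) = (m - 1)*(m + 2)*(m + 2)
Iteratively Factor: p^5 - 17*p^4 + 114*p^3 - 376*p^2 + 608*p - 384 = (p - 3)*(p^4 - 14*p^3 + 72*p^2 - 160*p + 128) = (p - 3)*(p - 2)*(p^3 - 12*p^2 + 48*p - 64) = (p - 4)*(p - 3)*(p - 2)*(p^2 - 8*p + 16) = (p - 4)^2*(p - 3)*(p - 2)*(p - 4)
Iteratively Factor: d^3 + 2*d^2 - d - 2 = (d + 1)*(d^2 + d - 2) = (d + 1)*(d + 2)*(d - 1)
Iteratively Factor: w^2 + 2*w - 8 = (w + 4)*(w - 2)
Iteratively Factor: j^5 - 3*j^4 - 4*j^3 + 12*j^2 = (j)*(j^4 - 3*j^3 - 4*j^2 + 12*j) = j*(j + 2)*(j^3 - 5*j^2 + 6*j) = j*(j - 3)*(j + 2)*(j^2 - 2*j) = j*(j - 3)*(j - 2)*(j + 2)*(j)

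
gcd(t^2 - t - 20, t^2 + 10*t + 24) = t + 4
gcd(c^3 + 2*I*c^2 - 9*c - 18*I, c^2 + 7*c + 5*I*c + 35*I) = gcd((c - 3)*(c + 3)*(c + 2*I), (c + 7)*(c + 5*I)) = 1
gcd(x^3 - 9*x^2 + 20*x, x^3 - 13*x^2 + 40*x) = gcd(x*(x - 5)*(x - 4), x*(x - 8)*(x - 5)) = x^2 - 5*x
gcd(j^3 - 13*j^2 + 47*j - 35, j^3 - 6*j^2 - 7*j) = j - 7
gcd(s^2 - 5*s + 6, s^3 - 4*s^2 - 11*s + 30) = s - 2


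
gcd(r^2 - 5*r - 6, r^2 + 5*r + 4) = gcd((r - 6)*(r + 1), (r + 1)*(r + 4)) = r + 1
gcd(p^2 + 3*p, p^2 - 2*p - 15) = p + 3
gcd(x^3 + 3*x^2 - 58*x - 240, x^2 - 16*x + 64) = x - 8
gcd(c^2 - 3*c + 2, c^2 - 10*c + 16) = c - 2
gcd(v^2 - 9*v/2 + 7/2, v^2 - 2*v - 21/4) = v - 7/2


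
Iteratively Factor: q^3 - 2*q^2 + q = (q - 1)*(q^2 - q) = (q - 1)^2*(q)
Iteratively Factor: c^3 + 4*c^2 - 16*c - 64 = (c - 4)*(c^2 + 8*c + 16) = (c - 4)*(c + 4)*(c + 4)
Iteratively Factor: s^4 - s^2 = (s - 1)*(s^3 + s^2) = s*(s - 1)*(s^2 + s) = s*(s - 1)*(s + 1)*(s)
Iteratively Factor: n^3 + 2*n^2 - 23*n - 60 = (n - 5)*(n^2 + 7*n + 12) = (n - 5)*(n + 3)*(n + 4)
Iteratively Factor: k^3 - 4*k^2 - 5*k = (k)*(k^2 - 4*k - 5) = k*(k + 1)*(k - 5)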